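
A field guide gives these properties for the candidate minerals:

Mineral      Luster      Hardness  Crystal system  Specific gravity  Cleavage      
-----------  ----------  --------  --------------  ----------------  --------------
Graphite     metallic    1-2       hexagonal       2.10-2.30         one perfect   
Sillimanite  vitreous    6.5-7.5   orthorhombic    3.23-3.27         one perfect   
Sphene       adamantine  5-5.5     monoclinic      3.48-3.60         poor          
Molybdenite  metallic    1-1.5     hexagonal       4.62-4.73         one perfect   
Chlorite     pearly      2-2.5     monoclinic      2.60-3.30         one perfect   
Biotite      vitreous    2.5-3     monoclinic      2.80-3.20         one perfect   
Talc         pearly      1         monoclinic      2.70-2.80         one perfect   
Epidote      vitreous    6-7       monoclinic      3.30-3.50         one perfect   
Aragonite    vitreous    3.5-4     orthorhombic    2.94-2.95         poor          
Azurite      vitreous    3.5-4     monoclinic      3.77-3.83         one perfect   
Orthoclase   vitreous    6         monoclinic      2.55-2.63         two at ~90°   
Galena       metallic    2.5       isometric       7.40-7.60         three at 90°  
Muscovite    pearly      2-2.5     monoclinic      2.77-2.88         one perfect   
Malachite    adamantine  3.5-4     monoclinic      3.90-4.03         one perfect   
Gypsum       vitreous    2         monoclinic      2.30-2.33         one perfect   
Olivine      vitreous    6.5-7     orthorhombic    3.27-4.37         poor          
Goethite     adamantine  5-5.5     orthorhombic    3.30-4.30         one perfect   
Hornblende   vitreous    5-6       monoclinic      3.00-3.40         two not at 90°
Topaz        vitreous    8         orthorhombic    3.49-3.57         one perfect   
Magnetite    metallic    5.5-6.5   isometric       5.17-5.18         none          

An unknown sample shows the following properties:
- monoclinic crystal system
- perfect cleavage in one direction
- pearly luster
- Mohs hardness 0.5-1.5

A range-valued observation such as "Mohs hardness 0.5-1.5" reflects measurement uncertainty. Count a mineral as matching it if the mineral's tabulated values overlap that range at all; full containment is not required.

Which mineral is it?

Monoclinic crystal system: leaves Sphene, Chlorite, Biotite, Talc, Epidote, Azurite, Orthoclase, Muscovite, Malachite, Gypsum, Hornblende.
Perfect cleavage in one direction eliminates Sphene, Orthoclase, Hornblende.
Pearly luster: only Chlorite, Talc, Muscovite remain.
Mohs hardness 0.5-1.5: Talc remains.
The only mineral consistent with every observation is Talc.

Talc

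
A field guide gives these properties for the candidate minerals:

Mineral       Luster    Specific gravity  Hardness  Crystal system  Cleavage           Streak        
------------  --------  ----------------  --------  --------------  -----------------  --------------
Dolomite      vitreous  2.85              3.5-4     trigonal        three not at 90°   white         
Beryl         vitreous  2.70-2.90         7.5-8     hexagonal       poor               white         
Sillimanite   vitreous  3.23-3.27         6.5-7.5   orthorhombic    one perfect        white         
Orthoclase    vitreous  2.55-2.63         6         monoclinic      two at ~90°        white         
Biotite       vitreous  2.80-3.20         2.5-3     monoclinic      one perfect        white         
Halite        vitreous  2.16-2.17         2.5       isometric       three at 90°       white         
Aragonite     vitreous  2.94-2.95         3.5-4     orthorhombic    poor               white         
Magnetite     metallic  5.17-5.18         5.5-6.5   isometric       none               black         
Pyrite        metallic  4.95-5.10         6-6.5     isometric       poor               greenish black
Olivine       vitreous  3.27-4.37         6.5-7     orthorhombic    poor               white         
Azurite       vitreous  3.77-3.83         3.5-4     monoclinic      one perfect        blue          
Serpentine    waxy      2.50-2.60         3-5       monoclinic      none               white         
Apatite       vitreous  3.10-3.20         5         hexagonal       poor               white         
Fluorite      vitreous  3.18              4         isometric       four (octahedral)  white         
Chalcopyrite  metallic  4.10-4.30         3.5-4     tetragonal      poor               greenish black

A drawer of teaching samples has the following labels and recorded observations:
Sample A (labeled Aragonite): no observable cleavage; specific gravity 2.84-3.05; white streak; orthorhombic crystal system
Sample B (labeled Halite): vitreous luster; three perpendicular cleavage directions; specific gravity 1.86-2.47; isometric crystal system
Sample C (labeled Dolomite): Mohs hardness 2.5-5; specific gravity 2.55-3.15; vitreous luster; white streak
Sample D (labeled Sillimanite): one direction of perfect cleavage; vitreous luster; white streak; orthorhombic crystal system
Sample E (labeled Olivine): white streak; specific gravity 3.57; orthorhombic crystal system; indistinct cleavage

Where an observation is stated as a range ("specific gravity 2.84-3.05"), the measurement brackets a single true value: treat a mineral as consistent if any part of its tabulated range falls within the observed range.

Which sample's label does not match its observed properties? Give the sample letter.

Sample A: no observable cleavage is outside the reference for Aragonite (cleavage poor) — mislabeled.
Sample B: every observation is compatible with the reference values for Halite.
Sample C: every observation is compatible with the reference values for Dolomite.
Sample D: every observation is compatible with the reference values for Sillimanite.
Sample E: every observation is compatible with the reference values for Olivine.
Sample A is the mislabeled one.

A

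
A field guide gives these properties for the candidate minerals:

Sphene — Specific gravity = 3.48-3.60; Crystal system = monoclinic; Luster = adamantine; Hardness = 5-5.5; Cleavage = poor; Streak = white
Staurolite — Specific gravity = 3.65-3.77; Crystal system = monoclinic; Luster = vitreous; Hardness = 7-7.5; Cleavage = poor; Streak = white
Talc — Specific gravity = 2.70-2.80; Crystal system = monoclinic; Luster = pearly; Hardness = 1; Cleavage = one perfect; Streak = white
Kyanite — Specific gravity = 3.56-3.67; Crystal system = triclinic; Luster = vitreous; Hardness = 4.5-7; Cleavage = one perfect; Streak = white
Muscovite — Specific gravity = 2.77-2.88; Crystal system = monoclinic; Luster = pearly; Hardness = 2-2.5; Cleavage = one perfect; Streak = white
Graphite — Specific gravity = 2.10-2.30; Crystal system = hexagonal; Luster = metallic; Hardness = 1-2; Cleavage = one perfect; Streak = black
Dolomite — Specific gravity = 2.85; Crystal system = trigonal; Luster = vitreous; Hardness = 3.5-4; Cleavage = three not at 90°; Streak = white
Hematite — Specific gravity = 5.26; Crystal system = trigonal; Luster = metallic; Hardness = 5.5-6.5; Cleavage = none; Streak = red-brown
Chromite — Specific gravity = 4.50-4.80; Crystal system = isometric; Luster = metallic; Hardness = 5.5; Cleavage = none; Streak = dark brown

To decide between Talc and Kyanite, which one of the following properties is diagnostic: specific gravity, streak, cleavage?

Specific gravity: Talc 2.70-2.80, Kyanite 3.56-3.67 — distinct.
Streak: both white — no difference.
Cleavage: both one perfect — no difference.
Of the listed properties, specific gravity is the one that separates them.

specific gravity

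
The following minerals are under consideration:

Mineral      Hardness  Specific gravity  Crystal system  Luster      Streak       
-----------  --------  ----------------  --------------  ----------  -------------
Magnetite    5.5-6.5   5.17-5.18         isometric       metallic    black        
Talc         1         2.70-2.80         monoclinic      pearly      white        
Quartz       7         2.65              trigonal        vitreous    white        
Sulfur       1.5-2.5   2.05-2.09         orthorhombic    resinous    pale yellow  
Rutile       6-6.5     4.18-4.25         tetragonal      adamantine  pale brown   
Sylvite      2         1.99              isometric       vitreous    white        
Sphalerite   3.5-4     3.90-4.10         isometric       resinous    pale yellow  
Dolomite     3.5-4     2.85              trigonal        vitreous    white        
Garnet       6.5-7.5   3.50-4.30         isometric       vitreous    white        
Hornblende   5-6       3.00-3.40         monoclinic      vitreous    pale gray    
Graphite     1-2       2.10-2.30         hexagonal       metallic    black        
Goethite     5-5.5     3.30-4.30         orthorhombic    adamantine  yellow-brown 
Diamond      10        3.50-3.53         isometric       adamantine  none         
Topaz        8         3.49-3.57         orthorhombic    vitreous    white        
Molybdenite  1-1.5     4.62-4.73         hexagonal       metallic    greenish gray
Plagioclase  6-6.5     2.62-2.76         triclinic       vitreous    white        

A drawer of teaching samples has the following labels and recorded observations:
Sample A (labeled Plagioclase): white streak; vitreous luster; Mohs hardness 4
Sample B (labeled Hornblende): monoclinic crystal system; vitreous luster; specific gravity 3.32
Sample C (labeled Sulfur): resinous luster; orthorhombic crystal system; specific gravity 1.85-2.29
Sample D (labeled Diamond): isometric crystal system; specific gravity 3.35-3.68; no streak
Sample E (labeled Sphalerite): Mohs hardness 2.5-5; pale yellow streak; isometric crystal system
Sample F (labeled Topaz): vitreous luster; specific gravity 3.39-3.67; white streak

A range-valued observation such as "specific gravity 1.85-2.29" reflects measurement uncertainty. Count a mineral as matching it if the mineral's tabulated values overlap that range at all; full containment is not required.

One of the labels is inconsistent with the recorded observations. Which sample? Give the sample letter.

Sample A: Mohs hardness 4 is outside the reference for Plagioclase (hardness 6-6.5) — mislabeled.
Sample B: observations are consistent with Hornblende.
Sample C: observations are consistent with Sulfur.
Sample D: observations are consistent with Diamond.
Sample E: observations are consistent with Sphalerite.
Sample F: observations are consistent with Topaz.
Sample A is the mislabeled one.

A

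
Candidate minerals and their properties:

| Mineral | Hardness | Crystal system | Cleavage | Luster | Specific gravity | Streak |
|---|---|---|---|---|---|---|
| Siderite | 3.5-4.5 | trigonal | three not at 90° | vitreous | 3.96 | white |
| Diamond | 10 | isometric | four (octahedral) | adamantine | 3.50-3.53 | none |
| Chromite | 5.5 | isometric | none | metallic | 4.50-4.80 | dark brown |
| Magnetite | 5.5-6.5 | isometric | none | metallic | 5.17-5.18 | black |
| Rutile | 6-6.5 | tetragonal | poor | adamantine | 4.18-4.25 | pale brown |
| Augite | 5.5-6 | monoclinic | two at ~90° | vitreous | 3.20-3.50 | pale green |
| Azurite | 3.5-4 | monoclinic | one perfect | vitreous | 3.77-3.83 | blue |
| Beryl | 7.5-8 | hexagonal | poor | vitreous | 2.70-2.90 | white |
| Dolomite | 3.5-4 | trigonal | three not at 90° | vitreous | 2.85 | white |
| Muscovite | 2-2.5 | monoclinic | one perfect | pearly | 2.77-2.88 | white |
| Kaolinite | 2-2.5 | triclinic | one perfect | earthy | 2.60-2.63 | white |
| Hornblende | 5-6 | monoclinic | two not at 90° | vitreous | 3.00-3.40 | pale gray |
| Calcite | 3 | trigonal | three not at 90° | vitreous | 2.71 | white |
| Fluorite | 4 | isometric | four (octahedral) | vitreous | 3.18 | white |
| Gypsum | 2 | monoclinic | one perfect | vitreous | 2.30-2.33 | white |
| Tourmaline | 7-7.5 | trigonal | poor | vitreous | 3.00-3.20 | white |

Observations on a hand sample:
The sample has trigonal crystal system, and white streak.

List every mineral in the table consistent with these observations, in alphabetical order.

Trigonal crystal system: only Siderite, Dolomite, Calcite, Tourmaline remain.
White streak: all remaining candidates fit.
The minerals that satisfy all observations are Calcite, Dolomite, Siderite, Tourmaline.

Calcite, Dolomite, Siderite, Tourmaline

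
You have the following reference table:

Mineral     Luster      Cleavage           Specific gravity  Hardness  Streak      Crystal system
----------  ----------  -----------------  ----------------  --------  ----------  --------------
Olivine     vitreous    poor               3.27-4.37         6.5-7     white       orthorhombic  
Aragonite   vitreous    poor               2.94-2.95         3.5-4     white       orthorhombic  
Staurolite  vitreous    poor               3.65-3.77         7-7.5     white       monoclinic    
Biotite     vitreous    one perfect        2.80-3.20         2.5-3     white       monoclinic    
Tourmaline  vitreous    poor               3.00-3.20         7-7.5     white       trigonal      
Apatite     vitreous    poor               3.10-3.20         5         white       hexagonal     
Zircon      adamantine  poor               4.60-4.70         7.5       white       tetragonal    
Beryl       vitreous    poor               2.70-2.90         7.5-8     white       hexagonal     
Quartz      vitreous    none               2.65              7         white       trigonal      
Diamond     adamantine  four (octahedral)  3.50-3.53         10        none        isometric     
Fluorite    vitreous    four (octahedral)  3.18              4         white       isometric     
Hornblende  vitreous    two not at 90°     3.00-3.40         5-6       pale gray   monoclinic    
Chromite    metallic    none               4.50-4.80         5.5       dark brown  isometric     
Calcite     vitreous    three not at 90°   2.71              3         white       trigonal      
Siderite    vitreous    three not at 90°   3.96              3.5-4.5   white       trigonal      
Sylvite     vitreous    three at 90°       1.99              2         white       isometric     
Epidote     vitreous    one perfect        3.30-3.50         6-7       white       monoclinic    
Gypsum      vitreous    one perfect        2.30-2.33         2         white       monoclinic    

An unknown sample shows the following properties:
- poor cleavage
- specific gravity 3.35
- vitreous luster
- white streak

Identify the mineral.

Poor cleavage: narrows the field to Olivine, Aragonite, Staurolite, Tourmaline, Apatite, Zircon, Beryl.
Specific gravity 3.35: leaves Olivine.
Vitreous luster: consistent with all remaining minerals.
White streak: every remaining candidate is consistent.
Only Olivine satisfies all observations.

Olivine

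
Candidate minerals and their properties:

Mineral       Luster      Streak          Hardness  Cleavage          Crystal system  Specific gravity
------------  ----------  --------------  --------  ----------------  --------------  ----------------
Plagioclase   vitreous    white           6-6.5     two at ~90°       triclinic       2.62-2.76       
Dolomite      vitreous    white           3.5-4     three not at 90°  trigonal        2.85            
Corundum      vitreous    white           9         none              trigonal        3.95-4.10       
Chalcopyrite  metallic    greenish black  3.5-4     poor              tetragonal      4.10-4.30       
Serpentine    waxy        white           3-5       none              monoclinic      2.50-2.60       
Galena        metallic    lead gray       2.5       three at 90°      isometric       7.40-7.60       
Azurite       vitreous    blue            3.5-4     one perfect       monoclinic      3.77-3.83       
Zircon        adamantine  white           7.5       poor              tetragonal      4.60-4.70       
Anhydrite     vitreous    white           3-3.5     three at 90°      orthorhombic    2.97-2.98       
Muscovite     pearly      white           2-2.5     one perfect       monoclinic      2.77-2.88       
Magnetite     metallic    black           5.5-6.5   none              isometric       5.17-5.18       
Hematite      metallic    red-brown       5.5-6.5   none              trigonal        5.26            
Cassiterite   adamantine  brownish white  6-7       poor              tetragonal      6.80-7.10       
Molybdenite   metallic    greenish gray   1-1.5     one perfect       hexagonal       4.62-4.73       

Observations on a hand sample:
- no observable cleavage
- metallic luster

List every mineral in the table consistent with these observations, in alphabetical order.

Hematite, Magnetite

No observable cleavage: Corundum, Serpentine, Magnetite, Hematite remain.
Metallic luster eliminates Corundum, Serpentine.
The minerals that satisfy all observations are Hematite, Magnetite.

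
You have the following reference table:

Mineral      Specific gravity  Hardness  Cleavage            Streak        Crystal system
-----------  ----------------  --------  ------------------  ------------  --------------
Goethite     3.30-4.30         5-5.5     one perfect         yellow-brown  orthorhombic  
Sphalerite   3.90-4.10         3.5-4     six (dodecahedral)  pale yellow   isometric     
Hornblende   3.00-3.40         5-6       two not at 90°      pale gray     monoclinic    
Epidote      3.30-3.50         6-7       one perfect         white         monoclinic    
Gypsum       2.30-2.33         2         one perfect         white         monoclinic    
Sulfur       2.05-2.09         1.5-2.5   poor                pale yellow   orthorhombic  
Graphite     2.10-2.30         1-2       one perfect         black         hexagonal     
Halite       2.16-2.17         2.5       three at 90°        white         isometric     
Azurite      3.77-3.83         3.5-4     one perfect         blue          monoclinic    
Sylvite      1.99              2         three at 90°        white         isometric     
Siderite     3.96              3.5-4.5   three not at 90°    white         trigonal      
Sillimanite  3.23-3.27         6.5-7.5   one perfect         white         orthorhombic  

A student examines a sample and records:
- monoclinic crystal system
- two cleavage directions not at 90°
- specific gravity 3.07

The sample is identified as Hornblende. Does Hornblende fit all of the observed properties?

Consistent

Monoclinic crystal system — is consistent with Hornblende (monoclinic system).
Two cleavage directions not at 90° — is consistent with Hornblende (cleavage two not at 90°).
Specific gravity 3.07 — is consistent with Hornblende (SG 3.00-3.40).
All observations are consistent with the tabulated values for Hornblende.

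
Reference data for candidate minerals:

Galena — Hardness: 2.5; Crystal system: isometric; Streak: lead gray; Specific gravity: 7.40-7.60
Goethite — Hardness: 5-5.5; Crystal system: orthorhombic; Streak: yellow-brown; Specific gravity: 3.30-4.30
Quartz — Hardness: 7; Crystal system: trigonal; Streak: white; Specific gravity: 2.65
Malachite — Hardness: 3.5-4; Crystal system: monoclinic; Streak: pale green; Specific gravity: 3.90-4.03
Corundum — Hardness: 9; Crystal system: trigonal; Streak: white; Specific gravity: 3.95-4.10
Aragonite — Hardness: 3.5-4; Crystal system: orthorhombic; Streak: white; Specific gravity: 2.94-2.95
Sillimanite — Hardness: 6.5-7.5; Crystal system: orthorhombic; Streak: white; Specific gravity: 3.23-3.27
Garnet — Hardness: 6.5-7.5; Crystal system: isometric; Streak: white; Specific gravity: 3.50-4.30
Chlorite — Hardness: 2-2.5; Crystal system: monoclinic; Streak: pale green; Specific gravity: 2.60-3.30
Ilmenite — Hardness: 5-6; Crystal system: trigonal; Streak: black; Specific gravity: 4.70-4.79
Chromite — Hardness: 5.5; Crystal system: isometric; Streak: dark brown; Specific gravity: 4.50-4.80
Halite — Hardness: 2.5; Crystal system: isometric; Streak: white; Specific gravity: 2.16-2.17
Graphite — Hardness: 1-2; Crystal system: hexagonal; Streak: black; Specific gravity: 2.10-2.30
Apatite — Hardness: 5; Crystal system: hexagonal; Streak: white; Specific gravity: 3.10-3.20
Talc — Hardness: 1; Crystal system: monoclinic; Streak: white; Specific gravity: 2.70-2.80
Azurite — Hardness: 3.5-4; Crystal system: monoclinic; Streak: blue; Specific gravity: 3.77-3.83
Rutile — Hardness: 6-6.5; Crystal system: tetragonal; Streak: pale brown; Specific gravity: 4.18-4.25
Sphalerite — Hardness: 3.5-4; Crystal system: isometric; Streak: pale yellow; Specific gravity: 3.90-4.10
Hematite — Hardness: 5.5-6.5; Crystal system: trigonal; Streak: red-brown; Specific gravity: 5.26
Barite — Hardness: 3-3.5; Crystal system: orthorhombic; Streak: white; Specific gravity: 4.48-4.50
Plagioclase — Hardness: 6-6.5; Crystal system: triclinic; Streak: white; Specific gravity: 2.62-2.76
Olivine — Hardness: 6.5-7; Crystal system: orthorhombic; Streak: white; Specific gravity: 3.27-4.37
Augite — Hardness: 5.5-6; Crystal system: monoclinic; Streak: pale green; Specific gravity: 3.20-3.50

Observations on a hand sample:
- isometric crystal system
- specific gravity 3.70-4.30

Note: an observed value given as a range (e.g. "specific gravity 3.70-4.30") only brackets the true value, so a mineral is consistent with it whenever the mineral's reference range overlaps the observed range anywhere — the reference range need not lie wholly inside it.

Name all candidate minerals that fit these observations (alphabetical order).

Garnet, Sphalerite

Isometric crystal system: leaves Galena, Garnet, Chromite, Halite, Sphalerite.
Specific gravity 3.70-4.30: narrows the field to Garnet, Sphalerite.
The minerals that satisfy all observations are Garnet, Sphalerite.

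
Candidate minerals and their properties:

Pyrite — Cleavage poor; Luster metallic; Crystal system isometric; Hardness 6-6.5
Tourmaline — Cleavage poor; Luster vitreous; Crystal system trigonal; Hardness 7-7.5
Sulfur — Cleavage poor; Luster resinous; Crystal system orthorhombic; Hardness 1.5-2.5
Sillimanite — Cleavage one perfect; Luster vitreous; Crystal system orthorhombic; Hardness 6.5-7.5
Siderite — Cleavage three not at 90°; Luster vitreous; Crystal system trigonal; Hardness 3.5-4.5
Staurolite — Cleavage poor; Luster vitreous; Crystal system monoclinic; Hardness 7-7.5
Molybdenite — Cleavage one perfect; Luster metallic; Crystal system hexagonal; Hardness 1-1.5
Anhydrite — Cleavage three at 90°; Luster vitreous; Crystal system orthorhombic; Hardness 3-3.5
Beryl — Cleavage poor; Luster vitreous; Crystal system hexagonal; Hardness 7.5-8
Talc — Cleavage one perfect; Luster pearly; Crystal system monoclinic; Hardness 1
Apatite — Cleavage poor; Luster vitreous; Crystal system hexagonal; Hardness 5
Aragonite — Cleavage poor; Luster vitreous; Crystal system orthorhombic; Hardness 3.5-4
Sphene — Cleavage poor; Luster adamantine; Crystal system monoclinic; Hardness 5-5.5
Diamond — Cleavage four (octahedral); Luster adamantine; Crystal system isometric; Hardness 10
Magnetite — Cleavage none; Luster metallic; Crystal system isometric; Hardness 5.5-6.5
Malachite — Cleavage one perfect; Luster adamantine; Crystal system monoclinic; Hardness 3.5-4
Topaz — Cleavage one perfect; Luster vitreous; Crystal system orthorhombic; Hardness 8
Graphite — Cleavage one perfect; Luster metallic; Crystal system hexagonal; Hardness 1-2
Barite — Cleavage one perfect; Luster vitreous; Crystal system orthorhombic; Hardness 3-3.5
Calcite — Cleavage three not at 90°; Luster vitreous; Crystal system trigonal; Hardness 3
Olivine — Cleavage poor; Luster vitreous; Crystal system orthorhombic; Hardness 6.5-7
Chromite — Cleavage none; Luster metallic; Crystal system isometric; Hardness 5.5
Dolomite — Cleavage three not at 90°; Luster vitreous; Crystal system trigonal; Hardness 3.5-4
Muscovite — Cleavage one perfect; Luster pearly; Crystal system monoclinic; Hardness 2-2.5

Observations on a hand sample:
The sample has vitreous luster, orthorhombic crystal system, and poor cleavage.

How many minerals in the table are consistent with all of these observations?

Vitreous luster: Tourmaline, Sillimanite, Siderite, Staurolite, Anhydrite, Beryl, Apatite, Aragonite, Topaz, Barite, Calcite, Olivine, Dolomite remain.
Orthorhombic crystal system: Sillimanite, Anhydrite, Aragonite, Topaz, Barite, Olivine remain.
Poor cleavage: leaves Aragonite, Olivine.
The minerals that satisfy all observations are Aragonite, Olivine.
That is 2 minerals.

2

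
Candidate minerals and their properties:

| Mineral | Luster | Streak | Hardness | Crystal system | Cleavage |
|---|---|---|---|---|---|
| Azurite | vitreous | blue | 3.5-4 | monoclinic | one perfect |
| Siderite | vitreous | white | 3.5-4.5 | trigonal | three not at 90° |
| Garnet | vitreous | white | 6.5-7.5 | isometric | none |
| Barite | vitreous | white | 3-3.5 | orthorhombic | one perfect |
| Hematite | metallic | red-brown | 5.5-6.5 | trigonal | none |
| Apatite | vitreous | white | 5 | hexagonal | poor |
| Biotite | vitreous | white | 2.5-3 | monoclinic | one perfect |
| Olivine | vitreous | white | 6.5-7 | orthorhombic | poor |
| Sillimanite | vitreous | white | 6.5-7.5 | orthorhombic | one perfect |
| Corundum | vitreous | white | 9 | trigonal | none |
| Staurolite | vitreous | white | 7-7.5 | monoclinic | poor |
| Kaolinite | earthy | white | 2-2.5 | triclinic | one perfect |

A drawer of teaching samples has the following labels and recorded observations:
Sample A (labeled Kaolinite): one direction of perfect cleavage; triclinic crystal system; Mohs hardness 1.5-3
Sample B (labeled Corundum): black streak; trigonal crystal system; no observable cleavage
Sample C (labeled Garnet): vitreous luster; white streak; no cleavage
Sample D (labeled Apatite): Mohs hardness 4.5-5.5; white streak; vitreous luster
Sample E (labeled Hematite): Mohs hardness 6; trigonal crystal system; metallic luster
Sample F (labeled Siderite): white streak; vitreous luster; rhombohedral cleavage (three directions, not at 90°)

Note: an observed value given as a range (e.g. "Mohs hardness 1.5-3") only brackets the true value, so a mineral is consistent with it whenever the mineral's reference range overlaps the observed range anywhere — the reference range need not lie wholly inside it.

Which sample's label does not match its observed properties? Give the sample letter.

B

Sample A: every observation is compatible with the reference values for Kaolinite.
Sample B: black streak is outside the reference for Corundum (white streak) — mislabeled.
Sample C: every observation is compatible with the reference values for Garnet.
Sample D: every observation is compatible with the reference values for Apatite.
Sample E: every observation is compatible with the reference values for Hematite.
Sample F: every observation is compatible with the reference values for Siderite.
The mislabeled specimen is B.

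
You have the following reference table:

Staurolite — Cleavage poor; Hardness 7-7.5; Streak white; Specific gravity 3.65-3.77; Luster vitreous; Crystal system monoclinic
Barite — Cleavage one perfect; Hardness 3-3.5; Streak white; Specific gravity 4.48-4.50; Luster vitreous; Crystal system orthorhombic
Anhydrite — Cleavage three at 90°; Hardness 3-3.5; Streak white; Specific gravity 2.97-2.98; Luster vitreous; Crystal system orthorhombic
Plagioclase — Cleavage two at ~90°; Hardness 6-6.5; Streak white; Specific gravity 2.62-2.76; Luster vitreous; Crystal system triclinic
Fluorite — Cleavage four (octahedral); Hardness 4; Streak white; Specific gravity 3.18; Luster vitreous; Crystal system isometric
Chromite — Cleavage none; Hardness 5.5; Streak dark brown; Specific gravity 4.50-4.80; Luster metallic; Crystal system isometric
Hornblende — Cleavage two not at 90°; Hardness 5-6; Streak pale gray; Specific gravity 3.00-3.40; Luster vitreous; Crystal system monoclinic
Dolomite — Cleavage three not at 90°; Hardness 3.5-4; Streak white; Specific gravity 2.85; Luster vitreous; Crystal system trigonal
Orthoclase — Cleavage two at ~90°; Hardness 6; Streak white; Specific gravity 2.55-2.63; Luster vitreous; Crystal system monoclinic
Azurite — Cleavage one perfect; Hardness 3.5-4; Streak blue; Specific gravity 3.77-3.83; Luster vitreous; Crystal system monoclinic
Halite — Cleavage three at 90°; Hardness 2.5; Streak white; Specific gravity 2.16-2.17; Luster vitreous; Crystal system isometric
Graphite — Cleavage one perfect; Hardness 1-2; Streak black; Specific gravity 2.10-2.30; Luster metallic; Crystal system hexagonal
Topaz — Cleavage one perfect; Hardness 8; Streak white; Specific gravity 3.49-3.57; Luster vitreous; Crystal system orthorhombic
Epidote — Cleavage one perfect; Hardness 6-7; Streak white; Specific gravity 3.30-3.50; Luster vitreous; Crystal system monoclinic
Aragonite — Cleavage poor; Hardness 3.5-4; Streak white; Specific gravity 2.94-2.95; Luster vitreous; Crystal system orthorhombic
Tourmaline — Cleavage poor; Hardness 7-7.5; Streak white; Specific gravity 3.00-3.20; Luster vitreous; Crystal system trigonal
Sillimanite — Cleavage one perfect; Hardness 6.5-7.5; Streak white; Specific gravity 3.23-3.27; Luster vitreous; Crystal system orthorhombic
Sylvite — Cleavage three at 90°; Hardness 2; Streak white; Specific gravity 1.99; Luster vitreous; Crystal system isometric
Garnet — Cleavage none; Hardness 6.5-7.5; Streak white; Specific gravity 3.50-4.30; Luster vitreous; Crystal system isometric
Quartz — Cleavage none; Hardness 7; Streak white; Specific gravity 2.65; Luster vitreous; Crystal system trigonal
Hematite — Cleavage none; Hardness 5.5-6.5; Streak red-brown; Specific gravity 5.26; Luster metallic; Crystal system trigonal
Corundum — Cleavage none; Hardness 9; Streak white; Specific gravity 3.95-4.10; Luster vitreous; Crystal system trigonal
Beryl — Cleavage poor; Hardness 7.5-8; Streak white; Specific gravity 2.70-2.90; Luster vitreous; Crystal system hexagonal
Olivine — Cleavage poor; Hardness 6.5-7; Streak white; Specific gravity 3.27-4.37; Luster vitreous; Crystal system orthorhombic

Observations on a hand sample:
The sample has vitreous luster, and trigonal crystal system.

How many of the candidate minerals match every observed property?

Vitreous luster is inconsistent with Chromite, Graphite, Hematite.
Trigonal crystal system — only Dolomite, Tourmaline, Quartz, Corundum remain.
Consistent with every observation: Corundum, Dolomite, Quartz, Tourmaline.
That is 4 minerals.

4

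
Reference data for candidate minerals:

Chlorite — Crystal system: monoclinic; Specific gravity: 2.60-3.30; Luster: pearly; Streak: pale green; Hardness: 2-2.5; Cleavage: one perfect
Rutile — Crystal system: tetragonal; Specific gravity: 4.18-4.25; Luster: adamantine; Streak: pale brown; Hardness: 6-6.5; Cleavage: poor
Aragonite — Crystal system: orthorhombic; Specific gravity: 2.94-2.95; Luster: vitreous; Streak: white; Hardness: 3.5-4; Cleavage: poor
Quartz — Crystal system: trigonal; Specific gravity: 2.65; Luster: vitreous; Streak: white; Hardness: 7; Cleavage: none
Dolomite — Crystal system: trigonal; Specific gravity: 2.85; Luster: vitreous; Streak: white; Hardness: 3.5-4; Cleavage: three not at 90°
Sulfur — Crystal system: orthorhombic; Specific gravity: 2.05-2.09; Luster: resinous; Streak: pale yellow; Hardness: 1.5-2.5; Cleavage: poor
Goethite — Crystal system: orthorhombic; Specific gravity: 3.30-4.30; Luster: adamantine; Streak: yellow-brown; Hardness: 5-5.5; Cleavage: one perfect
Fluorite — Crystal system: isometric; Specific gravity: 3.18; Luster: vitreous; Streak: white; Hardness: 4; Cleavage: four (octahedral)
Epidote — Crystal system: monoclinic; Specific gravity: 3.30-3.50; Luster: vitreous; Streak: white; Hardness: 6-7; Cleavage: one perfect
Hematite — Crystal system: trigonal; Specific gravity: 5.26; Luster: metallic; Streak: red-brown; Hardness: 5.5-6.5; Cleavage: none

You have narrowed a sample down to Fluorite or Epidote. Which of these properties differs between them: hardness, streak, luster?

Hardness: Fluorite 4, Epidote 6-7 — these differ.
Streak: both white — same for both.
Luster: both vitreous — same for both.
Of the listed properties, hardness is the one that separates them.

hardness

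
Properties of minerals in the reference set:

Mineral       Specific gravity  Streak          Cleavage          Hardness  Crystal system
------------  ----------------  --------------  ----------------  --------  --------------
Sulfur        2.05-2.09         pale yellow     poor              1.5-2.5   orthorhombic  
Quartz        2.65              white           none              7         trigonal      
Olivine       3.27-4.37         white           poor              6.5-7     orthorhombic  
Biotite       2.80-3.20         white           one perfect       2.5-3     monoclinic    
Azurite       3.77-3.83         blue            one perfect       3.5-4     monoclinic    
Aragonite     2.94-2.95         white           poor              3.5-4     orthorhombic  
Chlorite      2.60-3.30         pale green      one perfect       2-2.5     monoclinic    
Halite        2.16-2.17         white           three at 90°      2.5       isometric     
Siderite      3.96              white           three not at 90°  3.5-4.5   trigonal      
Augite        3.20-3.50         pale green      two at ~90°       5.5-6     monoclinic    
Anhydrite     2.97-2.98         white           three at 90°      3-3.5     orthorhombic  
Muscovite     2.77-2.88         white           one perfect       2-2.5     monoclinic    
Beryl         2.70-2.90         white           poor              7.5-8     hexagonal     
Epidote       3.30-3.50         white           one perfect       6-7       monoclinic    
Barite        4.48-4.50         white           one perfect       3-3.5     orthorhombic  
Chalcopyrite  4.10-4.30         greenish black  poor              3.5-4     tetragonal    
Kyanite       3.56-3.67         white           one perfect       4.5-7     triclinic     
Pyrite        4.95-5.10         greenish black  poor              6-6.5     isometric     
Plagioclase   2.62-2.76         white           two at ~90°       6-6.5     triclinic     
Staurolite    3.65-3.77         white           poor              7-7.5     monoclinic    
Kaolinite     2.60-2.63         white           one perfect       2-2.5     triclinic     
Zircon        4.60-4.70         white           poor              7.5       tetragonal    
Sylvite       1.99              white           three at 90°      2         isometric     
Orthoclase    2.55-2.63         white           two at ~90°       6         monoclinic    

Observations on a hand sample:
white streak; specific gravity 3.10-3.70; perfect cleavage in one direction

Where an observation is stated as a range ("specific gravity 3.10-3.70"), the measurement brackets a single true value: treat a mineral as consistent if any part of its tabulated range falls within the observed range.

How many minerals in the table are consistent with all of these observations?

3

White streak excludes Sulfur, Azurite, Chlorite, Augite, Chalcopyrite, Pyrite.
Specific gravity 3.10-3.70 — only Olivine, Biotite, Epidote, Kyanite, Staurolite remain.
Perfect cleavage in one direction excludes Olivine, Staurolite.
Consistent with every observation: Biotite, Epidote, Kyanite.
That is 3 minerals.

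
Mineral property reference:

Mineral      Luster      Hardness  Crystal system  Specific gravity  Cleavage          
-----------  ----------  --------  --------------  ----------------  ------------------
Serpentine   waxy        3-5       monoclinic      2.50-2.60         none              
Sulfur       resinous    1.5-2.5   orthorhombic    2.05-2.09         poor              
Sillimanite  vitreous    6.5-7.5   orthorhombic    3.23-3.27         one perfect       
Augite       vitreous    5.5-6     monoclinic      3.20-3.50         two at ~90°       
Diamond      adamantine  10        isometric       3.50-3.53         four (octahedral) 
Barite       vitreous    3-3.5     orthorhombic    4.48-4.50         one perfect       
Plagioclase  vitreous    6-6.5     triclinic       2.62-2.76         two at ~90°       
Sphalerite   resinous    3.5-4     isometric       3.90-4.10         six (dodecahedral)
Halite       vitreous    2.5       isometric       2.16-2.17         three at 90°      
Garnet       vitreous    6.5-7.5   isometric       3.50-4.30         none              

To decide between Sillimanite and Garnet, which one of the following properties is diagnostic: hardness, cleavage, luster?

cleavage

Hardness: both 6.5-7.5 — same for both.
Cleavage: Sillimanite one perfect, Garnet none — these differ.
Luster: both vitreous — same for both.
Cleavage is the diagnostic property here.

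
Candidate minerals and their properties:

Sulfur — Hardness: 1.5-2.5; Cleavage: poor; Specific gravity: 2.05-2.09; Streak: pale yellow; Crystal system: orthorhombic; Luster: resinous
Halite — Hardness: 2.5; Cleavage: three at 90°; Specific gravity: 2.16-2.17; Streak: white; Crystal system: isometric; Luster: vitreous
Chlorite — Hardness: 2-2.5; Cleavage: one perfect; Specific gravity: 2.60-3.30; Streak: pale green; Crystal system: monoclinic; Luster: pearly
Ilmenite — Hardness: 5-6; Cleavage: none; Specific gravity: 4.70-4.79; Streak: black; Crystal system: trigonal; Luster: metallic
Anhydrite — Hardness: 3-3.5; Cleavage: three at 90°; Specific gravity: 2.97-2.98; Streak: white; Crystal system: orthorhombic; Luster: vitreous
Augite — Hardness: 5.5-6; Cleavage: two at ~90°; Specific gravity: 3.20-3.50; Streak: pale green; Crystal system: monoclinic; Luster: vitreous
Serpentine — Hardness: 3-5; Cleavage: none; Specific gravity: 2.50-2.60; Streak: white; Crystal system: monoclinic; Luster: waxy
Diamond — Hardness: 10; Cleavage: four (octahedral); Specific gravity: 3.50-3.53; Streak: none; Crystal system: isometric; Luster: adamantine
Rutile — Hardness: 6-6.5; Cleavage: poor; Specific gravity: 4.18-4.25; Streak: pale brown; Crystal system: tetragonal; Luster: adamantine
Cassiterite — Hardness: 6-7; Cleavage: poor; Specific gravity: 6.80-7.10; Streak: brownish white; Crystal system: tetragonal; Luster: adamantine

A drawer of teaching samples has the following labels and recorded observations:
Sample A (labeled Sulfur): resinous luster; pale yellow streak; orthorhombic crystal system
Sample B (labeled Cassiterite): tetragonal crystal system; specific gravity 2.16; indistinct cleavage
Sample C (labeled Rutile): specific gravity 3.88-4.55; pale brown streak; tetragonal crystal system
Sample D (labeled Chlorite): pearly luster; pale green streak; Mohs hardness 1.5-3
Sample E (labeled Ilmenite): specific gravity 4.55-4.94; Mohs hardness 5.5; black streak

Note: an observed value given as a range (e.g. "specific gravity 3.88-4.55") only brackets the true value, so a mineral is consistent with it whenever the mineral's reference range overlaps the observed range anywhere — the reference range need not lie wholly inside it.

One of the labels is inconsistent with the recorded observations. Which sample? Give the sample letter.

B

Sample A: observations are consistent with Sulfur.
Sample B: specific gravity 2.16 is outside the reference for Cassiterite (SG 6.80-7.10) — mislabeled.
Sample C: observations are consistent with Rutile.
Sample D: observations are consistent with Chlorite.
Sample E: observations are consistent with Ilmenite.
Sample B is the mislabeled one.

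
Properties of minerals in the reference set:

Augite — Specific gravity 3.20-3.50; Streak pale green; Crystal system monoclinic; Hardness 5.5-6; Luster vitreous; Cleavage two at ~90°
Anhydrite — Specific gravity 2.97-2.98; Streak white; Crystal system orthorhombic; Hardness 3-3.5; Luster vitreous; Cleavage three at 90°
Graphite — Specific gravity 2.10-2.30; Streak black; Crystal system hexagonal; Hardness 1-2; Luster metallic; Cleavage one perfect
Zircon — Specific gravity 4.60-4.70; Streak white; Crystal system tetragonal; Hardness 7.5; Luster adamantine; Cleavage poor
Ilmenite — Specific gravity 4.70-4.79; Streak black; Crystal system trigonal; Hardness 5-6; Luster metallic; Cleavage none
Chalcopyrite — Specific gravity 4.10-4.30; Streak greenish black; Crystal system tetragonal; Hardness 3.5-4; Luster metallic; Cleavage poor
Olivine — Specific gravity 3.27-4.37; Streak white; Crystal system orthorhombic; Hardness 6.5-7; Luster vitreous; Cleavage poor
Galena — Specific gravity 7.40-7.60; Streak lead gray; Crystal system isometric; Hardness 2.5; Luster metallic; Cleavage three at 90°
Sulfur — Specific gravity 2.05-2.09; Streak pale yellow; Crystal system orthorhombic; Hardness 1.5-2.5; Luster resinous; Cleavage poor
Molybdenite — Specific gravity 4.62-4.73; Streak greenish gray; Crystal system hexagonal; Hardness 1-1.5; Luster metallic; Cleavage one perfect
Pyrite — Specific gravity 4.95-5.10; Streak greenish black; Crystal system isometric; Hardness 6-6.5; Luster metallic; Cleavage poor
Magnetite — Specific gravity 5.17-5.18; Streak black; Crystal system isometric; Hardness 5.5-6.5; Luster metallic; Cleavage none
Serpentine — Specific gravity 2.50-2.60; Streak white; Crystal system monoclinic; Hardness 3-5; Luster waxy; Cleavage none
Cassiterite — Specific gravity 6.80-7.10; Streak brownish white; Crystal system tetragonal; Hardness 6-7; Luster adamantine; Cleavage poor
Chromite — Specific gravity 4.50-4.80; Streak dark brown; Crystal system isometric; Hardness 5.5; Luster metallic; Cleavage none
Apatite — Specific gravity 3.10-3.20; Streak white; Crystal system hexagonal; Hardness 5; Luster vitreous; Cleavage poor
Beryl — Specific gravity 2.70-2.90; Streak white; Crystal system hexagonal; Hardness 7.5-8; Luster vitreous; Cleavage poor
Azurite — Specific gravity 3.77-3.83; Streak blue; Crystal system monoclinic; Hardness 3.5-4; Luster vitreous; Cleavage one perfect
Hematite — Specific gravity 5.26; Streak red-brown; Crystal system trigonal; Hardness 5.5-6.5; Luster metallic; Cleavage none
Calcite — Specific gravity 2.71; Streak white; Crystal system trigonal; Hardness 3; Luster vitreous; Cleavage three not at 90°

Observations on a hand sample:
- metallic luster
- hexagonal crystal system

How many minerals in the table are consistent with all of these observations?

2

Metallic luster: Graphite, Ilmenite, Chalcopyrite, Galena, Molybdenite, Pyrite, Magnetite, Chromite, Hematite remain.
Hexagonal crystal system: only Graphite, Molybdenite remain.
The minerals that satisfy all observations are Graphite, Molybdenite.
That is 2 minerals.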